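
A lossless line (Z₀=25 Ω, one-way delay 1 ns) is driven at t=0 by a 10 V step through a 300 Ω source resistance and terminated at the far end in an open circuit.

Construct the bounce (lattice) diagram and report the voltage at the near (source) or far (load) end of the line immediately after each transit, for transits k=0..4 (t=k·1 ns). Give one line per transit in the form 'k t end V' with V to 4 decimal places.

0 0 source 0.7692
1 1 load 1.5385
2 2 source 2.1893
3 3 load 2.8402
4 4 source 3.3910

Γ_L=1.000000, Γ_S=0.846154; launch V₁=10·25/325=0.769231
k=0 src: V=0.7692
k=1 load: inc=0.769231, refl=0.769231·1.000000=0.7692; V=0.000000+0.769231+0.769231=1.5385
k=2 src: inc=0.769231, refl=0.769231·0.846154=0.6509; V=0.769231+0.769231+0.650888=2.1893
k=3 load: inc=0.650888, refl=0.650888·1.000000=0.6509; V=1.538462+0.650888+0.650888=2.8402
k=4 src: inc=0.650888, refl=0.650888·0.846154=0.5508; V=2.189349+0.650888+0.550751=3.3910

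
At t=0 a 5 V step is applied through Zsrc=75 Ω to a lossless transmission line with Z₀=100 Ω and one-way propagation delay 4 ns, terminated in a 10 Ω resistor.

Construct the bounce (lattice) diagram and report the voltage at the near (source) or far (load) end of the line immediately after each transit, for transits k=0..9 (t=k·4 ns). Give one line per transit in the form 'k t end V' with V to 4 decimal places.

0 0 source 2.8571
1 4 load 0.5195
2 8 source 0.8534
3 12 load 0.5802
4 16 source 0.6192
5 20 load 0.5873
6 24 source 0.5919
7 28 load 0.5881
8 32 source 0.5887
9 36 load 0.5882

Γ_L=-0.818182, Γ_S=-0.142857; launch V₁=5·100/175=2.857143
k=0 src: V=2.8571
k=1 load: inc=2.857143, refl=2.857143·-0.818182=-2.3377; V=0.000000+2.857143+-2.337662=0.5195
k=2 src: inc=-2.337662, refl=-2.337662·-0.142857=0.3340; V=2.857143+-2.337662+0.333952=0.8534
k=3 load: inc=0.333952, refl=0.333952·-0.818182=-0.2732; V=0.519481+0.333952+-0.273233=0.5802
k=4 src: inc=-0.273233, refl=-0.273233·-0.142857=0.0390; V=0.853432+-0.273233+0.039033=0.6192
k=5 load: inc=0.039033, refl=0.039033·-0.818182=-0.0319; V=0.580199+0.039033+-0.031936=0.5873
k=6 src: inc=-0.031936, refl=-0.031936·-0.142857=0.0046; V=0.619232+-0.031936+0.004562=0.5919
k=7 load: inc=0.004562, refl=0.004562·-0.818182=-0.0037; V=0.587296+0.004562+-0.003733=0.5881
k=8 src: inc=-0.003733, refl=-0.003733·-0.142857=0.0005; V=0.591858+-0.003733+0.000533=0.5887
k=9 load: inc=0.000533, refl=0.000533·-0.818182=-0.0004; V=0.588126+0.000533+-0.000436=0.5882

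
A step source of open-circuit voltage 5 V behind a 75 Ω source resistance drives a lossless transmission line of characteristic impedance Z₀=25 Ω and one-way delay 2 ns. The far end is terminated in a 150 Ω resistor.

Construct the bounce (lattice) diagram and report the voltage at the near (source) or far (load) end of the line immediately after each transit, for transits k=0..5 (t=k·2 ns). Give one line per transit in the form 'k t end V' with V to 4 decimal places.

0 0 source 1.2500
1 2 load 2.1429
2 4 source 2.5893
3 6 load 2.9082
4 8 source 3.0676
5 10 load 3.1815

Γ_L=0.714286, Γ_S=0.500000; launch V₁=5·25/100=1.250000
k=0 src: V=1.2500
k=1 load: inc=1.250000, refl=1.250000·0.714286=0.8929; V=0.000000+1.250000+0.892857=2.1429
k=2 src: inc=0.892857, refl=0.892857·0.500000=0.4464; V=1.250000+0.892857+0.446429=2.5893
k=3 load: inc=0.446429, refl=0.446429·0.714286=0.3189; V=2.142857+0.446429+0.318878=2.9082
k=4 src: inc=0.318878, refl=0.318878·0.500000=0.1594; V=2.589286+0.318878+0.159439=3.0676
k=5 load: inc=0.159439, refl=0.159439·0.714286=0.1139; V=2.908163+0.159439+0.113885=3.1815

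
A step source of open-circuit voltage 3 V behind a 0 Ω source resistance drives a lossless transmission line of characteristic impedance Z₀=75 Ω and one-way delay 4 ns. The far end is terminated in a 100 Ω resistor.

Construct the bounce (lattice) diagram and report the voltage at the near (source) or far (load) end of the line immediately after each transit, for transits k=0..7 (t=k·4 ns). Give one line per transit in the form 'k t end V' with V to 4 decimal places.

0 0 source 3.0000
1 4 load 3.4286
2 8 source 3.0000
3 12 load 2.9388
4 16 source 3.0000
5 20 load 3.0087
6 24 source 3.0000
7 28 load 2.9988

Γ_L=0.142857, Γ_S=-1.000000; launch V₁=3·75/75=3.000000
k=0 src: V=3.0000
k=1 load: inc=3.000000, refl=3.000000·0.142857=0.4286; V=0.000000+3.000000+0.428571=3.4286
k=2 src: inc=0.428571, refl=0.428571·-1.000000=-0.4286; V=3.000000+0.428571+-0.428571=3.0000
k=3 load: inc=-0.428571, refl=-0.428571·0.142857=-0.0612; V=3.428571+-0.428571+-0.061224=2.9388
k=4 src: inc=-0.061224, refl=-0.061224·-1.000000=0.0612; V=3.000000+-0.061224+0.061224=3.0000
k=5 load: inc=0.061224, refl=0.061224·0.142857=0.0087; V=2.938776+0.061224+0.008746=3.0087
k=6 src: inc=0.008746, refl=0.008746·-1.000000=-0.0087; V=3.000000+0.008746+-0.008746=3.0000
k=7 load: inc=-0.008746, refl=-0.008746·0.142857=-0.0012; V=3.008746+-0.008746+-0.001249=2.9988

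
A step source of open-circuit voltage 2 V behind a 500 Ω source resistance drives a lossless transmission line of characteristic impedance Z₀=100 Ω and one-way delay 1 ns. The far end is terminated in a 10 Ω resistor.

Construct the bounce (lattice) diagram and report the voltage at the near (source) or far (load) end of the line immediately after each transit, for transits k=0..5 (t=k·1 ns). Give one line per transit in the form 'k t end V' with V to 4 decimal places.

0 0 source 0.3333
1 1 load 0.0606
2 2 source -0.1212
3 3 load 0.0275
4 4 source 0.1267
5 5 load 0.0456

Γ_L=-0.818182, Γ_S=0.666667; launch V₁=2·100/600=0.333333
k=0 src: V=0.3333
k=1 load: inc=0.333333, refl=0.333333·-0.818182=-0.2727; V=0.000000+0.333333+-0.272727=0.0606
k=2 src: inc=-0.272727, refl=-0.272727·0.666667=-0.1818; V=0.333333+-0.272727+-0.181818=-0.1212
k=3 load: inc=-0.181818, refl=-0.181818·-0.818182=0.1488; V=0.060606+-0.181818+0.148760=0.0275
k=4 src: inc=0.148760, refl=0.148760·0.666667=0.0992; V=-0.121212+0.148760+0.099174=0.1267
k=5 load: inc=0.099174, refl=0.099174·-0.818182=-0.0811; V=0.027548+0.099174+-0.081142=0.0456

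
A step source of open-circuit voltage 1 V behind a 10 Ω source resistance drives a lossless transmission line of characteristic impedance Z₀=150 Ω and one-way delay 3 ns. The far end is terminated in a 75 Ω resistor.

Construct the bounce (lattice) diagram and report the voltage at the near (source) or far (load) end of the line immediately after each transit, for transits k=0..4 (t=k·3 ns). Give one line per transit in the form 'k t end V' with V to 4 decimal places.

Γ_L=-0.333333, Γ_S=-0.875000; launch V₁=1·150/160=0.937500
k=0 src: V=0.9375
k=1 load: inc=0.937500, refl=0.937500·-0.333333=-0.3125; V=0.000000+0.937500+-0.312500=0.6250
k=2 src: inc=-0.312500, refl=-0.312500·-0.875000=0.2734; V=0.937500+-0.312500+0.273438=0.8984
k=3 load: inc=0.273438, refl=0.273438·-0.333333=-0.0911; V=0.625000+0.273438+-0.091146=0.8073
k=4 src: inc=-0.091146, refl=-0.091146·-0.875000=0.0798; V=0.898438+-0.091146+0.079753=0.8870

0 0 source 0.9375
1 3 load 0.6250
2 6 source 0.8984
3 9 load 0.8073
4 12 source 0.8870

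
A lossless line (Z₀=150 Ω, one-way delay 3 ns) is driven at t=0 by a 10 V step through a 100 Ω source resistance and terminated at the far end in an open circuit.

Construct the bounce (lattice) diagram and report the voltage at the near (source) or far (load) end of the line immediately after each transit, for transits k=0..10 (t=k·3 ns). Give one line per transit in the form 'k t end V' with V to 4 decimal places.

0 0 source 6.0000
1 3 load 12.0000
2 6 source 10.8000
3 9 load 9.6000
4 12 source 9.8400
5 15 load 10.0800
6 18 source 10.0320
7 21 load 9.9840
8 24 source 9.9936
9 27 load 10.0032
10 30 source 10.0013

Γ_L=1.000000, Γ_S=-0.200000; launch V₁=10·150/250=6.000000
k=0 src: V=6.0000
k=1 load: inc=6.000000, refl=6.000000·1.000000=6.0000; V=0.000000+6.000000+6.000000=12.0000
k=2 src: inc=6.000000, refl=6.000000·-0.200000=-1.2000; V=6.000000+6.000000+-1.200000=10.8000
k=3 load: inc=-1.200000, refl=-1.200000·1.000000=-1.2000; V=12.000000+-1.200000+-1.200000=9.6000
k=4 src: inc=-1.200000, refl=-1.200000·-0.200000=0.2400; V=10.800000+-1.200000+0.240000=9.8400
k=5 load: inc=0.240000, refl=0.240000·1.000000=0.2400; V=9.600000+0.240000+0.240000=10.0800
k=6 src: inc=0.240000, refl=0.240000·-0.200000=-0.0480; V=9.840000+0.240000+-0.048000=10.0320
k=7 load: inc=-0.048000, refl=-0.048000·1.000000=-0.0480; V=10.080000+-0.048000+-0.048000=9.9840
k=8 src: inc=-0.048000, refl=-0.048000·-0.200000=0.0096; V=10.032000+-0.048000+0.009600=9.9936
k=9 load: inc=0.009600, refl=0.009600·1.000000=0.0096; V=9.984000+0.009600+0.009600=10.0032
k=10 src: inc=0.009600, refl=0.009600·-0.200000=-0.0019; V=9.993600+0.009600+-0.001920=10.0013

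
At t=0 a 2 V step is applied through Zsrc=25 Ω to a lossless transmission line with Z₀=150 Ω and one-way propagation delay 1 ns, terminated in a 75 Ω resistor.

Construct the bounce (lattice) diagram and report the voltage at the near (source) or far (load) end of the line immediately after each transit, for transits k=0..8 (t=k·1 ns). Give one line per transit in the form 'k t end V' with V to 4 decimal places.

0 0 source 1.7143
1 1 load 1.1429
2 2 source 1.5510
3 3 load 1.4150
4 4 source 1.5121
5 5 load 1.4798
6 6 source 1.5029
7 7 load 1.4952
8 8 source 1.5007

Γ_L=-0.333333, Γ_S=-0.714286; launch V₁=2·150/175=1.714286
k=0 src: V=1.7143
k=1 load: inc=1.714286, refl=1.714286·-0.333333=-0.5714; V=0.000000+1.714286+-0.571429=1.1429
k=2 src: inc=-0.571429, refl=-0.571429·-0.714286=0.4082; V=1.714286+-0.571429+0.408163=1.5510
k=3 load: inc=0.408163, refl=0.408163·-0.333333=-0.1361; V=1.142857+0.408163+-0.136054=1.4150
k=4 src: inc=-0.136054, refl=-0.136054·-0.714286=0.0972; V=1.551020+-0.136054+0.097182=1.5121
k=5 load: inc=0.097182, refl=0.097182·-0.333333=-0.0324; V=1.414966+0.097182+-0.032394=1.4798
k=6 src: inc=-0.032394, refl=-0.032394·-0.714286=0.0231; V=1.512148+-0.032394+0.023139=1.5029
k=7 load: inc=0.023139, refl=0.023139·-0.333333=-0.0077; V=1.479754+0.023139+-0.007713=1.4952
k=8 src: inc=-0.007713, refl=-0.007713·-0.714286=0.0055; V=1.502892+-0.007713+0.005509=1.5007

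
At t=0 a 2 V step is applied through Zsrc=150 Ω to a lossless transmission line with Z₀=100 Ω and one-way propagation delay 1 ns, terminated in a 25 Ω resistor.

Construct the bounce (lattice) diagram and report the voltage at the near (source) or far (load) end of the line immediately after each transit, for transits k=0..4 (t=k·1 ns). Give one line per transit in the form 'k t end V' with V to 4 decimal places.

Γ_L=-0.600000, Γ_S=0.200000; launch V₁=2·100/250=0.800000
k=0 src: V=0.8000
k=1 load: inc=0.800000, refl=0.800000·-0.600000=-0.4800; V=0.000000+0.800000+-0.480000=0.3200
k=2 src: inc=-0.480000, refl=-0.480000·0.200000=-0.0960; V=0.800000+-0.480000+-0.096000=0.2240
k=3 load: inc=-0.096000, refl=-0.096000·-0.600000=0.0576; V=0.320000+-0.096000+0.057600=0.2816
k=4 src: inc=0.057600, refl=0.057600·0.200000=0.0115; V=0.224000+0.057600+0.011520=0.2931

0 0 source 0.8000
1 1 load 0.3200
2 2 source 0.2240
3 3 load 0.2816
4 4 source 0.2931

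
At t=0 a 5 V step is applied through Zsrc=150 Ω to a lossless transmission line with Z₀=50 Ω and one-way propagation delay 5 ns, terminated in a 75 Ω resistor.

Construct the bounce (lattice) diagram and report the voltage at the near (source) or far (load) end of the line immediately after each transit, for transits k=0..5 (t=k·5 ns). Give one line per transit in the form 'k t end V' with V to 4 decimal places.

Γ_L=0.200000, Γ_S=0.500000; launch V₁=5·50/200=1.250000
k=0 src: V=1.2500
k=1 load: inc=1.250000, refl=1.250000·0.200000=0.2500; V=0.000000+1.250000+0.250000=1.5000
k=2 src: inc=0.250000, refl=0.250000·0.500000=0.1250; V=1.250000+0.250000+0.125000=1.6250
k=3 load: inc=0.125000, refl=0.125000·0.200000=0.0250; V=1.500000+0.125000+0.025000=1.6500
k=4 src: inc=0.025000, refl=0.025000·0.500000=0.0125; V=1.625000+0.025000+0.012500=1.6625
k=5 load: inc=0.012500, refl=0.012500·0.200000=0.0025; V=1.650000+0.012500+0.002500=1.6650

0 0 source 1.2500
1 5 load 1.5000
2 10 source 1.6250
3 15 load 1.6500
4 20 source 1.6625
5 25 load 1.6650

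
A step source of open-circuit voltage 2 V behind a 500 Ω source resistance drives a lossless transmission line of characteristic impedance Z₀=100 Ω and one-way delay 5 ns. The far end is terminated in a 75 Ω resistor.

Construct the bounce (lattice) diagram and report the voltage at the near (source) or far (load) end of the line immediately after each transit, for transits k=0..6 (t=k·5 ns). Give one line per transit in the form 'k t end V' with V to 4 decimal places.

Γ_L=-0.142857, Γ_S=0.666667; launch V₁=2·100/600=0.333333
k=0 src: V=0.3333
k=1 load: inc=0.333333, refl=0.333333·-0.142857=-0.0476; V=0.000000+0.333333+-0.047619=0.2857
k=2 src: inc=-0.047619, refl=-0.047619·0.666667=-0.0317; V=0.333333+-0.047619+-0.031746=0.2540
k=3 load: inc=-0.031746, refl=-0.031746·-0.142857=0.0045; V=0.285714+-0.031746+0.004535=0.2585
k=4 src: inc=0.004535, refl=0.004535·0.666667=0.0030; V=0.253968+0.004535+0.003023=0.2615
k=5 load: inc=0.003023, refl=0.003023·-0.142857=-0.0004; V=0.258503+0.003023+-0.000432=0.2611
k=6 src: inc=-0.000432, refl=-0.000432·0.666667=-0.0003; V=0.261527+-0.000432+-0.000288=0.2608

0 0 source 0.3333
1 5 load 0.2857
2 10 source 0.2540
3 15 load 0.2585
4 20 source 0.2615
5 25 load 0.2611
6 30 source 0.2608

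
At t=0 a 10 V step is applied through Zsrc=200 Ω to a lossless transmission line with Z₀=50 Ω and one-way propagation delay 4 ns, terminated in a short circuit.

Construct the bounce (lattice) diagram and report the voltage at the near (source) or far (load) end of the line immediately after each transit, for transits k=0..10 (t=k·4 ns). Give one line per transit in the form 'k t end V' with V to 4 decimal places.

Γ_L=-1.000000, Γ_S=0.600000; launch V₁=10·50/250=2.000000
k=0 src: V=2.0000
k=1 load: inc=2.000000, refl=2.000000·-1.000000=-2.0000; V=0.000000+2.000000+-2.000000=0.0000
k=2 src: inc=-2.000000, refl=-2.000000·0.600000=-1.2000; V=2.000000+-2.000000+-1.200000=-1.2000
k=3 load: inc=-1.200000, refl=-1.200000·-1.000000=1.2000; V=0.000000+-1.200000+1.200000=0.0000
k=4 src: inc=1.200000, refl=1.200000·0.600000=0.7200; V=-1.200000+1.200000+0.720000=0.7200
k=5 load: inc=0.720000, refl=0.720000·-1.000000=-0.7200; V=0.000000+0.720000+-0.720000=0.0000
k=6 src: inc=-0.720000, refl=-0.720000·0.600000=-0.4320; V=0.720000+-0.720000+-0.432000=-0.4320
k=7 load: inc=-0.432000, refl=-0.432000·-1.000000=0.4320; V=0.000000+-0.432000+0.432000=0.0000
k=8 src: inc=0.432000, refl=0.432000·0.600000=0.2592; V=-0.432000+0.432000+0.259200=0.2592
k=9 load: inc=0.259200, refl=0.259200·-1.000000=-0.2592; V=0.000000+0.259200+-0.259200=0.0000
k=10 src: inc=-0.259200, refl=-0.259200·0.600000=-0.1555; V=0.259200+-0.259200+-0.155520=-0.1555

0 0 source 2.0000
1 4 load 0.0000
2 8 source -1.2000
3 12 load 0.0000
4 16 source 0.7200
5 20 load 0.0000
6 24 source -0.4320
7 28 load 0.0000
8 32 source 0.2592
9 36 load 0.0000
10 40 source -0.1555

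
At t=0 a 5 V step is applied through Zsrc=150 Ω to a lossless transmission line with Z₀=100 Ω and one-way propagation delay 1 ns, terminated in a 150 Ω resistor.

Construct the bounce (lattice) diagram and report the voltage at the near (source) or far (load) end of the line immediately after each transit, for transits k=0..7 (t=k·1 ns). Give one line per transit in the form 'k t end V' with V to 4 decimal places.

Γ_L=0.200000, Γ_S=0.200000; launch V₁=5·100/250=2.000000
k=0 src: V=2.0000
k=1 load: inc=2.000000, refl=2.000000·0.200000=0.4000; V=0.000000+2.000000+0.400000=2.4000
k=2 src: inc=0.400000, refl=0.400000·0.200000=0.0800; V=2.000000+0.400000+0.080000=2.4800
k=3 load: inc=0.080000, refl=0.080000·0.200000=0.0160; V=2.400000+0.080000+0.016000=2.4960
k=4 src: inc=0.016000, refl=0.016000·0.200000=0.0032; V=2.480000+0.016000+0.003200=2.4992
k=5 load: inc=0.003200, refl=0.003200·0.200000=0.0006; V=2.496000+0.003200+0.000640=2.4998
k=6 src: inc=0.000640, refl=0.000640·0.200000=0.0001; V=2.499200+0.000640+0.000128=2.5000
k=7 load: inc=0.000128, refl=0.000128·0.200000=0.0000; V=2.499840+0.000128+0.000026=2.5000

0 0 source 2.0000
1 1 load 2.4000
2 2 source 2.4800
3 3 load 2.4960
4 4 source 2.4992
5 5 load 2.4998
6 6 source 2.5000
7 7 load 2.5000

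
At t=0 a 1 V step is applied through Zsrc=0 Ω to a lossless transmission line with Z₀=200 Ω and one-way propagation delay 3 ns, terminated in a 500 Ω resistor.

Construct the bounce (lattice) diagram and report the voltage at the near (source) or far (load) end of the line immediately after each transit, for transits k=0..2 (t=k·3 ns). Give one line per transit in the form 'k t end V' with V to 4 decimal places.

Γ_L=0.428571, Γ_S=-1.000000; launch V₁=1·200/200=1.000000
k=0 src: V=1.0000
k=1 load: inc=1.000000, refl=1.000000·0.428571=0.4286; V=0.000000+1.000000+0.428571=1.4286
k=2 src: inc=0.428571, refl=0.428571·-1.000000=-0.4286; V=1.000000+0.428571+-0.428571=1.0000

0 0 source 1.0000
1 3 load 1.4286
2 6 source 1.0000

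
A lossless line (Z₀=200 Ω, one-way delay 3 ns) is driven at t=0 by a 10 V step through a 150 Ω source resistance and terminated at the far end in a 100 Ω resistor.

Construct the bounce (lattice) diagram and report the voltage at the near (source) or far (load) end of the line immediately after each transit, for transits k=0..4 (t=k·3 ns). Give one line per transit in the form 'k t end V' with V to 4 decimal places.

0 0 source 5.7143
1 3 load 3.8095
2 6 source 4.0816
3 9 load 3.9909
4 12 source 4.0039

Γ_L=-0.333333, Γ_S=-0.142857; launch V₁=10·200/350=5.714286
k=0 src: V=5.7143
k=1 load: inc=5.714286, refl=5.714286·-0.333333=-1.9048; V=0.000000+5.714286+-1.904762=3.8095
k=2 src: inc=-1.904762, refl=-1.904762·-0.142857=0.2721; V=5.714286+-1.904762+0.272109=4.0816
k=3 load: inc=0.272109, refl=0.272109·-0.333333=-0.0907; V=3.809524+0.272109+-0.090703=3.9909
k=4 src: inc=-0.090703, refl=-0.090703·-0.142857=0.0130; V=4.081633+-0.090703+0.012958=4.0039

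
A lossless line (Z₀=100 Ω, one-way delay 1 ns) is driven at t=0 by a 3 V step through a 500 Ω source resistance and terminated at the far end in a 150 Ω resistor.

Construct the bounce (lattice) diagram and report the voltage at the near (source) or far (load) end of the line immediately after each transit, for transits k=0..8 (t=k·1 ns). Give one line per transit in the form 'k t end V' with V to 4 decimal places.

0 0 source 0.5000
1 1 load 0.6000
2 2 source 0.6667
3 3 load 0.6800
4 4 source 0.6889
5 5 load 0.6907
6 6 source 0.6919
7 7 load 0.6921
8 8 source 0.6922

Γ_L=0.200000, Γ_S=0.666667; launch V₁=3·100/600=0.500000
k=0 src: V=0.5000
k=1 load: inc=0.500000, refl=0.500000·0.200000=0.1000; V=0.000000+0.500000+0.100000=0.6000
k=2 src: inc=0.100000, refl=0.100000·0.666667=0.0667; V=0.500000+0.100000+0.066667=0.6667
k=3 load: inc=0.066667, refl=0.066667·0.200000=0.0133; V=0.600000+0.066667+0.013333=0.6800
k=4 src: inc=0.013333, refl=0.013333·0.666667=0.0089; V=0.666667+0.013333+0.008889=0.6889
k=5 load: inc=0.008889, refl=0.008889·0.200000=0.0018; V=0.680000+0.008889+0.001778=0.6907
k=6 src: inc=0.001778, refl=0.001778·0.666667=0.0012; V=0.688889+0.001778+0.001185=0.6919
k=7 load: inc=0.001185, refl=0.001185·0.200000=0.0002; V=0.690667+0.001185+0.000237=0.6921
k=8 src: inc=0.000237, refl=0.000237·0.666667=0.0002; V=0.691852+0.000237+0.000158=0.6922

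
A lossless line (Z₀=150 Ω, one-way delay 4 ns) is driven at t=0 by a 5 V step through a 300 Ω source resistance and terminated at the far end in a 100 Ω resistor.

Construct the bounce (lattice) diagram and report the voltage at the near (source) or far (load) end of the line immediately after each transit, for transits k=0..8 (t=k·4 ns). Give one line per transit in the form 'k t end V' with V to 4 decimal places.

0 0 source 1.6667
1 4 load 1.3333
2 8 source 1.2222
3 12 load 1.2444
4 16 source 1.2519
5 20 load 1.2504
6 24 source 1.2499
7 28 load 1.2500
8 32 source 1.2500

Γ_L=-0.200000, Γ_S=0.333333; launch V₁=5·150/450=1.666667
k=0 src: V=1.6667
k=1 load: inc=1.666667, refl=1.666667·-0.200000=-0.3333; V=0.000000+1.666667+-0.333333=1.3333
k=2 src: inc=-0.333333, refl=-0.333333·0.333333=-0.1111; V=1.666667+-0.333333+-0.111111=1.2222
k=3 load: inc=-0.111111, refl=-0.111111·-0.200000=0.0222; V=1.333333+-0.111111+0.022222=1.2444
k=4 src: inc=0.022222, refl=0.022222·0.333333=0.0074; V=1.222222+0.022222+0.007407=1.2519
k=5 load: inc=0.007407, refl=0.007407·-0.200000=-0.0015; V=1.244444+0.007407+-0.001481=1.2504
k=6 src: inc=-0.001481, refl=-0.001481·0.333333=-0.0005; V=1.251852+-0.001481+-0.000494=1.2499
k=7 load: inc=-0.000494, refl=-0.000494·-0.200000=0.0001; V=1.250370+-0.000494+0.000099=1.2500
k=8 src: inc=0.000099, refl=0.000099·0.333333=0.0000; V=1.249877+0.000099+0.000033=1.2500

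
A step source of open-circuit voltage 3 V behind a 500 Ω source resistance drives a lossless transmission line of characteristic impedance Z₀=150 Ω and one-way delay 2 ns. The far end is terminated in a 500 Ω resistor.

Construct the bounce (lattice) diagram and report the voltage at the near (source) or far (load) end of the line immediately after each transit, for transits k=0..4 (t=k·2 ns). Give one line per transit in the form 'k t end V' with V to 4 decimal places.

Γ_L=0.538462, Γ_S=0.538462; launch V₁=3·150/650=0.692308
k=0 src: V=0.6923
k=1 load: inc=0.692308, refl=0.692308·0.538462=0.3728; V=0.000000+0.692308+0.372781=1.0651
k=2 src: inc=0.372781, refl=0.372781·0.538462=0.2007; V=0.692308+0.372781+0.200728=1.2658
k=3 load: inc=0.200728, refl=0.200728·0.538462=0.1081; V=1.065089+0.200728+0.108084=1.3739
k=4 src: inc=0.108084, refl=0.108084·0.538462=0.0582; V=1.265817+0.108084+0.058199=1.4321

0 0 source 0.6923
1 2 load 1.0651
2 4 source 1.2658
3 6 load 1.3739
4 8 source 1.4321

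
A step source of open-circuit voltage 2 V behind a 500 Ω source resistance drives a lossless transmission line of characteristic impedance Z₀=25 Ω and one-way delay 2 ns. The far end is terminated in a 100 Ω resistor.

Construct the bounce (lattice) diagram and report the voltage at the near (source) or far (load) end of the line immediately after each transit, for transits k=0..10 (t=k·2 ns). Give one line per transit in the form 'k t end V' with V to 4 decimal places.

0 0 source 0.0952
1 2 load 0.1524
2 4 source 0.2041
3 6 load 0.2351
4 8 source 0.2632
5 10 load 0.2800
6 12 source 0.2952
7 14 load 0.3044
8 16 source 0.3127
9 18 load 0.3176
10 20 source 0.3221

Γ_L=0.600000, Γ_S=0.904762; launch V₁=2·25/525=0.095238
k=0 src: V=0.0952
k=1 load: inc=0.095238, refl=0.095238·0.600000=0.0571; V=0.000000+0.095238+0.057143=0.1524
k=2 src: inc=0.057143, refl=0.057143·0.904762=0.0517; V=0.095238+0.057143+0.051701=0.2041
k=3 load: inc=0.051701, refl=0.051701·0.600000=0.0310; V=0.152381+0.051701+0.031020=0.2351
k=4 src: inc=0.031020, refl=0.031020·0.904762=0.0281; V=0.204082+0.031020+0.028066=0.2632
k=5 load: inc=0.028066, refl=0.028066·0.600000=0.0168; V=0.235102+0.028066+0.016840=0.2800
k=6 src: inc=0.016840, refl=0.016840·0.904762=0.0152; V=0.263168+0.016840+0.015236=0.2952
k=7 load: inc=0.015236, refl=0.015236·0.600000=0.0091; V=0.280008+0.015236+0.009142=0.3044
k=8 src: inc=0.009142, refl=0.009142·0.904762=0.0083; V=0.295244+0.009142+0.008271=0.3127
k=9 load: inc=0.008271, refl=0.008271·0.600000=0.0050; V=0.304385+0.008271+0.004963=0.3176
k=10 src: inc=0.004963, refl=0.004963·0.904762=0.0045; V=0.312656+0.004963+0.004490=0.3221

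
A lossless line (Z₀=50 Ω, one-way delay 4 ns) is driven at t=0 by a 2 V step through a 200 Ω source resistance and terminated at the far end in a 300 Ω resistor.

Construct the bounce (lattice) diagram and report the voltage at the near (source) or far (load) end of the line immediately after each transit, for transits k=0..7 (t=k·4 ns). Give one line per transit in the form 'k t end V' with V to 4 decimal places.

0 0 source 0.4000
1 4 load 0.6857
2 8 source 0.8571
3 12 load 0.9796
4 16 source 1.0531
5 20 load 1.1055
6 24 source 1.1370
7 28 load 1.1595

Γ_L=0.714286, Γ_S=0.600000; launch V₁=2·50/250=0.400000
k=0 src: V=0.4000
k=1 load: inc=0.400000, refl=0.400000·0.714286=0.2857; V=0.000000+0.400000+0.285714=0.6857
k=2 src: inc=0.285714, refl=0.285714·0.600000=0.1714; V=0.400000+0.285714+0.171429=0.8571
k=3 load: inc=0.171429, refl=0.171429·0.714286=0.1224; V=0.685714+0.171429+0.122449=0.9796
k=4 src: inc=0.122449, refl=0.122449·0.600000=0.0735; V=0.857143+0.122449+0.073469=1.0531
k=5 load: inc=0.073469, refl=0.073469·0.714286=0.0525; V=0.979592+0.073469+0.052478=1.1055
k=6 src: inc=0.052478, refl=0.052478·0.600000=0.0315; V=1.053061+0.052478+0.031487=1.1370
k=7 load: inc=0.031487, refl=0.031487·0.714286=0.0225; V=1.105539+0.031487+0.022491=1.1595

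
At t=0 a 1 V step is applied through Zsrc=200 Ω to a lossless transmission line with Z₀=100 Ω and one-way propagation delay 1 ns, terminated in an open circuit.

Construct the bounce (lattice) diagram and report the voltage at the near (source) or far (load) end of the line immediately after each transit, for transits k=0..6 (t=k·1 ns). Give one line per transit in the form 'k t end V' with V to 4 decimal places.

Γ_L=1.000000, Γ_S=0.333333; launch V₁=1·100/300=0.333333
k=0 src: V=0.3333
k=1 load: inc=0.333333, refl=0.333333·1.000000=0.3333; V=0.000000+0.333333+0.333333=0.6667
k=2 src: inc=0.333333, refl=0.333333·0.333333=0.1111; V=0.333333+0.333333+0.111111=0.7778
k=3 load: inc=0.111111, refl=0.111111·1.000000=0.1111; V=0.666667+0.111111+0.111111=0.8889
k=4 src: inc=0.111111, refl=0.111111·0.333333=0.0370; V=0.777778+0.111111+0.037037=0.9259
k=5 load: inc=0.037037, refl=0.037037·1.000000=0.0370; V=0.888889+0.037037+0.037037=0.9630
k=6 src: inc=0.037037, refl=0.037037·0.333333=0.0123; V=0.925926+0.037037+0.012346=0.9753

0 0 source 0.3333
1 1 load 0.6667
2 2 source 0.7778
3 3 load 0.8889
4 4 source 0.9259
5 5 load 0.9630
6 6 source 0.9753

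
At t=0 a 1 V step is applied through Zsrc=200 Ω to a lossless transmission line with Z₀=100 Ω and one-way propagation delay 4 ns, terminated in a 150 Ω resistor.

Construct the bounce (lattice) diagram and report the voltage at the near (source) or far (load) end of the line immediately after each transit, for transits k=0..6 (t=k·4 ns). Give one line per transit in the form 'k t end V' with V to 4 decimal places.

Γ_L=0.200000, Γ_S=0.333333; launch V₁=1·100/300=0.333333
k=0 src: V=0.3333
k=1 load: inc=0.333333, refl=0.333333·0.200000=0.0667; V=0.000000+0.333333+0.066667=0.4000
k=2 src: inc=0.066667, refl=0.066667·0.333333=0.0222; V=0.333333+0.066667+0.022222=0.4222
k=3 load: inc=0.022222, refl=0.022222·0.200000=0.0044; V=0.400000+0.022222+0.004444=0.4267
k=4 src: inc=0.004444, refl=0.004444·0.333333=0.0015; V=0.422222+0.004444+0.001481=0.4281
k=5 load: inc=0.001481, refl=0.001481·0.200000=0.0003; V=0.426667+0.001481+0.000296=0.4284
k=6 src: inc=0.000296, refl=0.000296·0.333333=0.0001; V=0.428148+0.000296+0.000099=0.4285

0 0 source 0.3333
1 4 load 0.4000
2 8 source 0.4222
3 12 load 0.4267
4 16 source 0.4281
5 20 load 0.4284
6 24 source 0.4285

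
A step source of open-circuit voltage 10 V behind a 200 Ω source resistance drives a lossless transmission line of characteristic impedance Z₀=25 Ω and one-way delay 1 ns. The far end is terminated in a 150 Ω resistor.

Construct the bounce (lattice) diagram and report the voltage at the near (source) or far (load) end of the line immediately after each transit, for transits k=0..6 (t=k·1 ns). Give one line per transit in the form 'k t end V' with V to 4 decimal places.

0 0 source 1.1111
1 1 load 1.9048
2 2 source 2.5220
3 3 load 2.9630
4 4 source 3.3059
5 5 load 3.5509
6 6 source 3.7414

Γ_L=0.714286, Γ_S=0.777778; launch V₁=10·25/225=1.111111
k=0 src: V=1.1111
k=1 load: inc=1.111111, refl=1.111111·0.714286=0.7937; V=0.000000+1.111111+0.793651=1.9048
k=2 src: inc=0.793651, refl=0.793651·0.777778=0.6173; V=1.111111+0.793651+0.617284=2.5220
k=3 load: inc=0.617284, refl=0.617284·0.714286=0.4409; V=1.904762+0.617284+0.440917=2.9630
k=4 src: inc=0.440917, refl=0.440917·0.777778=0.3429; V=2.522046+0.440917+0.342936=3.3059
k=5 load: inc=0.342936, refl=0.342936·0.714286=0.2450; V=2.962963+0.342936+0.244954=3.5509
k=6 src: inc=0.244954, refl=0.244954·0.777778=0.1905; V=3.305898+0.244954+0.190520=3.7414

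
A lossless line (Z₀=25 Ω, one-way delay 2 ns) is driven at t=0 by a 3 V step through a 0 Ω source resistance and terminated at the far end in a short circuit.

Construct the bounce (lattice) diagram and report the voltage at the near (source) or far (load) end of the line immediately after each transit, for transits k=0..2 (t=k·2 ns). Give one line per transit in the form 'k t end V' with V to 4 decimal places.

Γ_L=-1.000000, Γ_S=-1.000000; launch V₁=3·25/25=3.000000
k=0 src: V=3.0000
k=1 load: inc=3.000000, refl=3.000000·-1.000000=-3.0000; V=0.000000+3.000000+-3.000000=0.0000
k=2 src: inc=-3.000000, refl=-3.000000·-1.000000=3.0000; V=3.000000+-3.000000+3.000000=3.0000

0 0 source 3.0000
1 2 load 0.0000
2 4 source 3.0000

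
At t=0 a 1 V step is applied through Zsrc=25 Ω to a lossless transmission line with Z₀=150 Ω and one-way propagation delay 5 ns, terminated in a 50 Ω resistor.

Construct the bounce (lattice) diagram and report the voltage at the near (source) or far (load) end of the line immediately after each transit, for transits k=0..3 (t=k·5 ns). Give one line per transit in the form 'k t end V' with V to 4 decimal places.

0 0 source 0.8571
1 5 load 0.4286
2 10 source 0.7347
3 15 load 0.5816

Γ_L=-0.500000, Γ_S=-0.714286; launch V₁=1·150/175=0.857143
k=0 src: V=0.8571
k=1 load: inc=0.857143, refl=0.857143·-0.500000=-0.4286; V=0.000000+0.857143+-0.428571=0.4286
k=2 src: inc=-0.428571, refl=-0.428571·-0.714286=0.3061; V=0.857143+-0.428571+0.306122=0.7347
k=3 load: inc=0.306122, refl=0.306122·-0.500000=-0.1531; V=0.428571+0.306122+-0.153061=0.5816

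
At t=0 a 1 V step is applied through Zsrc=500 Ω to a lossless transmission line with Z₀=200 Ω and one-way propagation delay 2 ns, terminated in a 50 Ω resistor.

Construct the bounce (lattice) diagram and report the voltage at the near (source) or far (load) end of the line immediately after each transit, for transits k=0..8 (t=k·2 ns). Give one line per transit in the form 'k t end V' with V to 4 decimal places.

0 0 source 0.2857
1 2 load 0.1143
2 4 source 0.0408
3 6 load 0.0849
4 8 source 0.1038
5 10 load 0.0925
6 12 source 0.0876
7 14 load 0.0905
8 16 source 0.0918

Γ_L=-0.600000, Γ_S=0.428571; launch V₁=1·200/700=0.285714
k=0 src: V=0.2857
k=1 load: inc=0.285714, refl=0.285714·-0.600000=-0.1714; V=0.000000+0.285714+-0.171429=0.1143
k=2 src: inc=-0.171429, refl=-0.171429·0.428571=-0.0735; V=0.285714+-0.171429+-0.073469=0.0408
k=3 load: inc=-0.073469, refl=-0.073469·-0.600000=0.0441; V=0.114286+-0.073469+0.044082=0.0849
k=4 src: inc=0.044082, refl=0.044082·0.428571=0.0189; V=0.040816+0.044082+0.018892=0.1038
k=5 load: inc=0.018892, refl=0.018892·-0.600000=-0.0113; V=0.084898+0.018892+-0.011335=0.0925
k=6 src: inc=-0.011335, refl=-0.011335·0.428571=-0.0049; V=0.103790+-0.011335+-0.004858=0.0876
k=7 load: inc=-0.004858, refl=-0.004858·-0.600000=0.0029; V=0.092455+-0.004858+0.002915=0.0905
k=8 src: inc=0.002915, refl=0.002915·0.428571=0.0012; V=0.087597+0.002915+0.001249=0.0918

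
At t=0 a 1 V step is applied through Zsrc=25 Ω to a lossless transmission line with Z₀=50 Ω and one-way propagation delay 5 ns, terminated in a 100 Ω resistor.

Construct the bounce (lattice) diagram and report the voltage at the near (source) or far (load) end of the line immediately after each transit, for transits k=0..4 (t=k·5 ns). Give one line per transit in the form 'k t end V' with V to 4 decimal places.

Γ_L=0.333333, Γ_S=-0.333333; launch V₁=1·50/75=0.666667
k=0 src: V=0.6667
k=1 load: inc=0.666667, refl=0.666667·0.333333=0.2222; V=0.000000+0.666667+0.222222=0.8889
k=2 src: inc=0.222222, refl=0.222222·-0.333333=-0.0741; V=0.666667+0.222222+-0.074074=0.8148
k=3 load: inc=-0.074074, refl=-0.074074·0.333333=-0.0247; V=0.888889+-0.074074+-0.024691=0.7901
k=4 src: inc=-0.024691, refl=-0.024691·-0.333333=0.0082; V=0.814815+-0.024691+0.008230=0.7984

0 0 source 0.6667
1 5 load 0.8889
2 10 source 0.8148
3 15 load 0.7901
4 20 source 0.7984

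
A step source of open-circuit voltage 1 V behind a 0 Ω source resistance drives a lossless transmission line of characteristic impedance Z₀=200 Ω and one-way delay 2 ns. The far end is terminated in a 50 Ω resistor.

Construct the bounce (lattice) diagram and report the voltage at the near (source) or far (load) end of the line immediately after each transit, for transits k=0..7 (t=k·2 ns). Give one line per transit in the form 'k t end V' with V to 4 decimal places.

0 0 source 1.0000
1 2 load 0.4000
2 4 source 1.0000
3 6 load 0.6400
4 8 source 1.0000
5 10 load 0.7840
6 12 source 1.0000
7 14 load 0.8704

Γ_L=-0.600000, Γ_S=-1.000000; launch V₁=1·200/200=1.000000
k=0 src: V=1.0000
k=1 load: inc=1.000000, refl=1.000000·-0.600000=-0.6000; V=0.000000+1.000000+-0.600000=0.4000
k=2 src: inc=-0.600000, refl=-0.600000·-1.000000=0.6000; V=1.000000+-0.600000+0.600000=1.0000
k=3 load: inc=0.600000, refl=0.600000·-0.600000=-0.3600; V=0.400000+0.600000+-0.360000=0.6400
k=4 src: inc=-0.360000, refl=-0.360000·-1.000000=0.3600; V=1.000000+-0.360000+0.360000=1.0000
k=5 load: inc=0.360000, refl=0.360000·-0.600000=-0.2160; V=0.640000+0.360000+-0.216000=0.7840
k=6 src: inc=-0.216000, refl=-0.216000·-1.000000=0.2160; V=1.000000+-0.216000+0.216000=1.0000
k=7 load: inc=0.216000, refl=0.216000·-0.600000=-0.1296; V=0.784000+0.216000+-0.129600=0.8704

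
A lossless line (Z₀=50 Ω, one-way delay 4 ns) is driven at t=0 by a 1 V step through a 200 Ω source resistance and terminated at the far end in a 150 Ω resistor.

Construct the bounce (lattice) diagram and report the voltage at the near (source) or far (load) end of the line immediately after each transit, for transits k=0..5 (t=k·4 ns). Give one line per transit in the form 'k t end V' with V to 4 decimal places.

Γ_L=0.500000, Γ_S=0.600000; launch V₁=1·50/250=0.200000
k=0 src: V=0.2000
k=1 load: inc=0.200000, refl=0.200000·0.500000=0.1000; V=0.000000+0.200000+0.100000=0.3000
k=2 src: inc=0.100000, refl=0.100000·0.600000=0.0600; V=0.200000+0.100000+0.060000=0.3600
k=3 load: inc=0.060000, refl=0.060000·0.500000=0.0300; V=0.300000+0.060000+0.030000=0.3900
k=4 src: inc=0.030000, refl=0.030000·0.600000=0.0180; V=0.360000+0.030000+0.018000=0.4080
k=5 load: inc=0.018000, refl=0.018000·0.500000=0.0090; V=0.390000+0.018000+0.009000=0.4170

0 0 source 0.2000
1 4 load 0.3000
2 8 source 0.3600
3 12 load 0.3900
4 16 source 0.4080
5 20 load 0.4170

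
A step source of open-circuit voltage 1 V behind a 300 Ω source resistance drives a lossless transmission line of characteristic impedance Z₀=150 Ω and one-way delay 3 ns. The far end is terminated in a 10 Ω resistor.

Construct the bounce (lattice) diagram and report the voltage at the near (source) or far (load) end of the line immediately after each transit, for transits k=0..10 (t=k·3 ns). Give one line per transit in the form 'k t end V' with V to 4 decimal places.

Γ_L=-0.875000, Γ_S=0.333333; launch V₁=1·150/450=0.333333
k=0 src: V=0.3333
k=1 load: inc=0.333333, refl=0.333333·-0.875000=-0.2917; V=0.000000+0.333333+-0.291667=0.0417
k=2 src: inc=-0.291667, refl=-0.291667·0.333333=-0.0972; V=0.333333+-0.291667+-0.097222=-0.0556
k=3 load: inc=-0.097222, refl=-0.097222·-0.875000=0.0851; V=0.041667+-0.097222+0.085069=0.0295
k=4 src: inc=0.085069, refl=0.085069·0.333333=0.0284; V=-0.055556+0.085069+0.028356=0.0579
k=5 load: inc=0.028356, refl=0.028356·-0.875000=-0.0248; V=0.029514+0.028356+-0.024812=0.0331
k=6 src: inc=-0.024812, refl=-0.024812·0.333333=-0.0083; V=0.057870+-0.024812+-0.008271=0.0248
k=7 load: inc=-0.008271, refl=-0.008271·-0.875000=0.0072; V=0.033058+-0.008271+0.007237=0.0320
k=8 src: inc=0.007237, refl=0.007237·0.333333=0.0024; V=0.024788+0.007237+0.002412=0.0344
k=9 load: inc=0.002412, refl=0.002412·-0.875000=-0.0021; V=0.032025+0.002412+-0.002111=0.0323
k=10 src: inc=-0.002111, refl=-0.002111·0.333333=-0.0007; V=0.034437+-0.002111+-0.000704=0.0316

0 0 source 0.3333
1 3 load 0.0417
2 6 source -0.0556
3 9 load 0.0295
4 12 source 0.0579
5 15 load 0.0331
6 18 source 0.0248
7 21 load 0.0320
8 24 source 0.0344
9 27 load 0.0323
10 30 source 0.0316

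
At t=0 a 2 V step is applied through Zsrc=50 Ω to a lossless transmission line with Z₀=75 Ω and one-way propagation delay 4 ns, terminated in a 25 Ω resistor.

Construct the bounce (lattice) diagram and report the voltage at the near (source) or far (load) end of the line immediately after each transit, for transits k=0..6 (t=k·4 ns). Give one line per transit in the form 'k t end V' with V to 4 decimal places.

Γ_L=-0.500000, Γ_S=-0.200000; launch V₁=2·75/125=1.200000
k=0 src: V=1.2000
k=1 load: inc=1.200000, refl=1.200000·-0.500000=-0.6000; V=0.000000+1.200000+-0.600000=0.6000
k=2 src: inc=-0.600000, refl=-0.600000·-0.200000=0.1200; V=1.200000+-0.600000+0.120000=0.7200
k=3 load: inc=0.120000, refl=0.120000·-0.500000=-0.0600; V=0.600000+0.120000+-0.060000=0.6600
k=4 src: inc=-0.060000, refl=-0.060000·-0.200000=0.0120; V=0.720000+-0.060000+0.012000=0.6720
k=5 load: inc=0.012000, refl=0.012000·-0.500000=-0.0060; V=0.660000+0.012000+-0.006000=0.6660
k=6 src: inc=-0.006000, refl=-0.006000·-0.200000=0.0012; V=0.672000+-0.006000+0.001200=0.6672

0 0 source 1.2000
1 4 load 0.6000
2 8 source 0.7200
3 12 load 0.6600
4 16 source 0.6720
5 20 load 0.6660
6 24 source 0.6672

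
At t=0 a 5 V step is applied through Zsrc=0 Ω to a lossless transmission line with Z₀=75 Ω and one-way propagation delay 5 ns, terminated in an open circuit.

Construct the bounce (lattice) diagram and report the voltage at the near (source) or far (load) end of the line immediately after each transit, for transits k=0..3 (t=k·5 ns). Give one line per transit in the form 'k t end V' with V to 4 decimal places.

0 0 source 5.0000
1 5 load 10.0000
2 10 source 5.0000
3 15 load 0.0000

Γ_L=1.000000, Γ_S=-1.000000; launch V₁=5·75/75=5.000000
k=0 src: V=5.0000
k=1 load: inc=5.000000, refl=5.000000·1.000000=5.0000; V=0.000000+5.000000+5.000000=10.0000
k=2 src: inc=5.000000, refl=5.000000·-1.000000=-5.0000; V=5.000000+5.000000+-5.000000=5.0000
k=3 load: inc=-5.000000, refl=-5.000000·1.000000=-5.0000; V=10.000000+-5.000000+-5.000000=0.0000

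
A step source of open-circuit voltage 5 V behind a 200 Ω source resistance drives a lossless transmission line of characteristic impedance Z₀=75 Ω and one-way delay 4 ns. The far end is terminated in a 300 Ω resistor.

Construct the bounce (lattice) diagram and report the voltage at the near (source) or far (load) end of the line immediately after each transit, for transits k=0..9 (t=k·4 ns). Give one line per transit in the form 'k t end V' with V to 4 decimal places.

0 0 source 1.3636
1 4 load 2.1818
2 8 source 2.5537
3 12 load 2.7769
4 16 source 2.8783
5 20 load 2.9391
6 24 source 2.9668
7 28 load 2.9834
8 32 source 2.9909
9 36 load 2.9955

Γ_L=0.600000, Γ_S=0.454545; launch V₁=5·75/275=1.363636
k=0 src: V=1.3636
k=1 load: inc=1.363636, refl=1.363636·0.600000=0.8182; V=0.000000+1.363636+0.818182=2.1818
k=2 src: inc=0.818182, refl=0.818182·0.454545=0.3719; V=1.363636+0.818182+0.371901=2.5537
k=3 load: inc=0.371901, refl=0.371901·0.600000=0.2231; V=2.181818+0.371901+0.223140=2.7769
k=4 src: inc=0.223140, refl=0.223140·0.454545=0.1014; V=2.553719+0.223140+0.101427=2.8783
k=5 load: inc=0.101427, refl=0.101427·0.600000=0.0609; V=2.776860+0.101427+0.060856=2.9391
k=6 src: inc=0.060856, refl=0.060856·0.454545=0.0277; V=2.878287+0.060856+0.027662=2.9668
k=7 load: inc=0.027662, refl=0.027662·0.600000=0.0166; V=2.939144+0.027662+0.016597=2.9834
k=8 src: inc=0.016597, refl=0.016597·0.454545=0.0075; V=2.966806+0.016597+0.007544=2.9909
k=9 load: inc=0.007544, refl=0.007544·0.600000=0.0045; V=2.983403+0.007544+0.004527=2.9955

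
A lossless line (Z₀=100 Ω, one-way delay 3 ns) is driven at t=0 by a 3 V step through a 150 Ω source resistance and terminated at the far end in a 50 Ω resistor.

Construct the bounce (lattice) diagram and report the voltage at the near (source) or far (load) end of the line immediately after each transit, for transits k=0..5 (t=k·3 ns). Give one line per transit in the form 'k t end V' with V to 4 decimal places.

Γ_L=-0.333333, Γ_S=0.200000; launch V₁=3·100/250=1.200000
k=0 src: V=1.2000
k=1 load: inc=1.200000, refl=1.200000·-0.333333=-0.4000; V=0.000000+1.200000+-0.400000=0.8000
k=2 src: inc=-0.400000, refl=-0.400000·0.200000=-0.0800; V=1.200000+-0.400000+-0.080000=0.7200
k=3 load: inc=-0.080000, refl=-0.080000·-0.333333=0.0267; V=0.800000+-0.080000+0.026667=0.7467
k=4 src: inc=0.026667, refl=0.026667·0.200000=0.0053; V=0.720000+0.026667+0.005333=0.7520
k=5 load: inc=0.005333, refl=0.005333·-0.333333=-0.0018; V=0.746667+0.005333+-0.001778=0.7502

0 0 source 1.2000
1 3 load 0.8000
2 6 source 0.7200
3 9 load 0.7467
4 12 source 0.7520
5 15 load 0.7502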